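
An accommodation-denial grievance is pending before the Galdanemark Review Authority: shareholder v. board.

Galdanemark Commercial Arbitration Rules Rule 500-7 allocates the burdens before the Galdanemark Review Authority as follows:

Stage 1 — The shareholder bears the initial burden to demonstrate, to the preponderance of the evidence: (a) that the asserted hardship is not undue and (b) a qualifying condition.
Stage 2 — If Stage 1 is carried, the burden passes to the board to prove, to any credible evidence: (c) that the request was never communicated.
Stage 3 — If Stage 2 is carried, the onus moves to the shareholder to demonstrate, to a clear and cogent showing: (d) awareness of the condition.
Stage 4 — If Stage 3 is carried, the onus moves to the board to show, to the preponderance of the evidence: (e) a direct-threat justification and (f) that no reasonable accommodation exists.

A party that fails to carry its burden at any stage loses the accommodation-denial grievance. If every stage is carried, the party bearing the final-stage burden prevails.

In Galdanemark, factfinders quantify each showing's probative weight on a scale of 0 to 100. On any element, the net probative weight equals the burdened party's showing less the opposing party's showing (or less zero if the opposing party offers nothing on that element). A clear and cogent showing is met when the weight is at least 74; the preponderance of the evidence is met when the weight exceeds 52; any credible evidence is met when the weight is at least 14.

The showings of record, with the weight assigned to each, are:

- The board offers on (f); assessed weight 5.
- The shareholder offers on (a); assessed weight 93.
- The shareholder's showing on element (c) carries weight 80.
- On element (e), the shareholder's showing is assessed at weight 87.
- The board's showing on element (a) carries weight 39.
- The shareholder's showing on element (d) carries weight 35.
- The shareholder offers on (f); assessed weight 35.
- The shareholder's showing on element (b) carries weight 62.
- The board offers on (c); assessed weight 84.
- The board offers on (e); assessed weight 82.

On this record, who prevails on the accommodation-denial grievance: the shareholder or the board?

shareholder

Stage 1 — burden on shareholder; standard: the preponderance of the evidence (weight exceeds 52).
    (a): 93 − 39 = 54 > 52 [met]
    (b): 62 > 52 [met]
  Stage 1 is satisfied; the onus moves to the board.
Stage 2 — burden on board; standard: any credible evidence (weight is at least 14).
    (c): 84 − 80 = 4 < 14 [not met]
  Stage 2 not carried; the board fails its burden.
So the shareholder prevails.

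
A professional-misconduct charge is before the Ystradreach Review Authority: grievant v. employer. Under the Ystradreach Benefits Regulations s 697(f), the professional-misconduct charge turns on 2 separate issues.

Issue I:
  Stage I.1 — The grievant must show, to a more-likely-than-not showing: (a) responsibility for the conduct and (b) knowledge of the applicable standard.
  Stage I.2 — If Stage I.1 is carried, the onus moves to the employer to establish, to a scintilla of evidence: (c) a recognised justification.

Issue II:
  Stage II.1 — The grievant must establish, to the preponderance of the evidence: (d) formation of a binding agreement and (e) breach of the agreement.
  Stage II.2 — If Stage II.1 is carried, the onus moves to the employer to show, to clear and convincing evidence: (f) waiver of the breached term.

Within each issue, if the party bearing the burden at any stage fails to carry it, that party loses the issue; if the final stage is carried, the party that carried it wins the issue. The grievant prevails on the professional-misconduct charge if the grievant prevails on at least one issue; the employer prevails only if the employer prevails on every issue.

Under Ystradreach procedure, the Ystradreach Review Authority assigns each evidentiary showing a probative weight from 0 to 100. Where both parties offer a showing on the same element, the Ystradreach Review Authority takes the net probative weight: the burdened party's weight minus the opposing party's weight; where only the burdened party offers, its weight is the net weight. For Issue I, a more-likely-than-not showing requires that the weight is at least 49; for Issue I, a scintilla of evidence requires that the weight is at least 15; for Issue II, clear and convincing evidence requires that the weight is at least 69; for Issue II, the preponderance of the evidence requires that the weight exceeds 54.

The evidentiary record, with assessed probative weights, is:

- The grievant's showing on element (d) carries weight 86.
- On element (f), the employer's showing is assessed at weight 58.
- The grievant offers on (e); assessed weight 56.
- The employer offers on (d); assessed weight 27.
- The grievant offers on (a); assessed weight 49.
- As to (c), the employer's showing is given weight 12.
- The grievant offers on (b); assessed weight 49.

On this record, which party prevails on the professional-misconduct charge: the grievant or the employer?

— Issue I —
At Stage I.1 the grievant must meet a more-likely-than-not showing (weight is at least 49): on (a) the weight is 49, which does reach 49, so (a) meets the standard; on (b) the weight is 49, ≥ 49, so (b) meets the standard.
  All elements met. The burden passes to the employer.
At Stage I.2 the employer must meet a scintilla of evidence (weight is at least 15): on (c) the weight is 12, which does not reach 15, so (c) does not meet the standard.
  Stage I.2 not carried; the employer fails its burden.
The grievant prevails on this issue.
— Issue II —
At Stage II.1 the grievant must meet the preponderance of the evidence (weight exceeds 54): on (d) the weight is 86 less the opposing 27 gives net 59, which does exceed 54, so (d) meets the standard; on (e) the weight is 56, > 54, so (e) meets the standard.
  Stage II.1 is satisfied; the onus moves to the employer.
At Stage II.2 the employer must meet clear and convincing evidence (weight is at least 69): on (f) the weight is 58, < 69, so (f) does not meet the standard.
  Not every element is met, so the employer fails to carry Stage II.2.
So the grievant prevails on this issue.
Per-issue: Issue I → grievant; Issue II → grievant. The grievant must prevail on at least one issue; overall, the grievant prevails.

grievant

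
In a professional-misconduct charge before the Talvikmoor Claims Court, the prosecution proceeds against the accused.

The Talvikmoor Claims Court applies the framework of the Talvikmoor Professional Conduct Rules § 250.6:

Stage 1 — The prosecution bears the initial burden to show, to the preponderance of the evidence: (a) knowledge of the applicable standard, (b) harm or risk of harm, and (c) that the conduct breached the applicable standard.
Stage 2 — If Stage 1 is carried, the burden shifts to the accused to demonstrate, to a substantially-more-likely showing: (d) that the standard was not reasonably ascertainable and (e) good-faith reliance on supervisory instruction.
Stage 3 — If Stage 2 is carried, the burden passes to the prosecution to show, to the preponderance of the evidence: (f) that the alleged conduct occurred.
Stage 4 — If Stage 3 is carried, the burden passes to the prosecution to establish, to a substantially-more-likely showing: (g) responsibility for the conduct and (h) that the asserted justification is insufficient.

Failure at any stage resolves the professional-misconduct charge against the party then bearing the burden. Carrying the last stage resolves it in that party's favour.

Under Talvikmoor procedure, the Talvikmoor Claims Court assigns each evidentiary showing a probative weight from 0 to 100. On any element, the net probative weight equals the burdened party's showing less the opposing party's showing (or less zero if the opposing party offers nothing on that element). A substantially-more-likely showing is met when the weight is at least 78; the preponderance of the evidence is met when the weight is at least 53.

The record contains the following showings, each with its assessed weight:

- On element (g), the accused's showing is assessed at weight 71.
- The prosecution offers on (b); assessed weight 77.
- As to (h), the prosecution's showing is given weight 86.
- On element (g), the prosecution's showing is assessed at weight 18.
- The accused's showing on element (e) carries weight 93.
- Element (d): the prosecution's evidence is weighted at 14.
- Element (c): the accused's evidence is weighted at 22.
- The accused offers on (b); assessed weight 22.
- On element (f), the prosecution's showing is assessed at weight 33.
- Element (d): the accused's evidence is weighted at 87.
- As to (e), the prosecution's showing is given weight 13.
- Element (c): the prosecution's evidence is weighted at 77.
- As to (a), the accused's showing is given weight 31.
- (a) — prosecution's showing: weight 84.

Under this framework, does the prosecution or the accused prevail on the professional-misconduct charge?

prosecution

Stage 1 — burden on prosecution; standard: the preponderance of the evidence (weight is at least 53).
    (a): 84 − 31 = 53 ≥ 53 [met]
    (b): 77 − 22 = 55 ≥ 53 [met]
    (c): 77 − 22 = 55 ≥ 53 [met]
  The prosecution carries Stage 1; the accused now bears the burden.
Stage 2 — burden on accused; standard: a substantially-more-likely showing (weight is at least 78).
    (d): 87 − 14 = 73 < 78 [not met]
    (e): 93 − 13 = 80 ≥ 78 [met]
  Stage 2 not carried; the accused fails its burden.
The prosecution prevails.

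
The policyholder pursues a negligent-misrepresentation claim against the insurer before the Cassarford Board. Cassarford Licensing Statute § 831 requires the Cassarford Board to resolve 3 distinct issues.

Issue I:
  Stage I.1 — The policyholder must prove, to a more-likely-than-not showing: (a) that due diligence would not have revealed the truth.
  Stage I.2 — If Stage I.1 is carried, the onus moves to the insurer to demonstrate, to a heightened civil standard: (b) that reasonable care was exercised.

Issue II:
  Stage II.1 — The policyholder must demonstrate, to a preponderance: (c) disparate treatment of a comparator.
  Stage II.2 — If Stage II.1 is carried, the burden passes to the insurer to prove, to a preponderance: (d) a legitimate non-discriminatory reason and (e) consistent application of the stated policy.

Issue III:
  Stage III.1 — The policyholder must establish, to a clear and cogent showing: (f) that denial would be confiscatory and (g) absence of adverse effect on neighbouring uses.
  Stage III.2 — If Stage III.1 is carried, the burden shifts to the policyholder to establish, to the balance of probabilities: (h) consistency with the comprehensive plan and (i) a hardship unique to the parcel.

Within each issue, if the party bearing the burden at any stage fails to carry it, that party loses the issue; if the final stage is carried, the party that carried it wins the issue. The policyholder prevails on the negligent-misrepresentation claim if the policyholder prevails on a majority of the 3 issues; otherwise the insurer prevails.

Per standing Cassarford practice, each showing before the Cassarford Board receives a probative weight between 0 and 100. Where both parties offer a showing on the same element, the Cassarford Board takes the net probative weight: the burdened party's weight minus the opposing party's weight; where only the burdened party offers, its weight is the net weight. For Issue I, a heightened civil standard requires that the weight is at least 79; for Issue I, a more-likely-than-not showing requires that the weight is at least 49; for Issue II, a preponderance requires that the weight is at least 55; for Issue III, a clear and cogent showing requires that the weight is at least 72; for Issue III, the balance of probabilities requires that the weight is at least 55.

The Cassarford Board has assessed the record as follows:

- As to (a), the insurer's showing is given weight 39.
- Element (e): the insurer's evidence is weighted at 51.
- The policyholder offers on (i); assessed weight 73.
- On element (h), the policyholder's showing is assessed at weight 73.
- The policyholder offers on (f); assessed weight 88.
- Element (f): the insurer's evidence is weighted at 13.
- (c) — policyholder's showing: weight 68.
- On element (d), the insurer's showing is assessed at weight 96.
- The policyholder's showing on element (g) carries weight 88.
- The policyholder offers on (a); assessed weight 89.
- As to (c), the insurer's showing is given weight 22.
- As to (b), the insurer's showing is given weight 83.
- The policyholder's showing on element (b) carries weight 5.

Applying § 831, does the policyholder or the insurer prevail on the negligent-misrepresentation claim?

— Issue I —
Stage I.1 — burden on policyholder; standard: a more-likely-than-not showing (weight is at least 49).
    (a): 89 − 39 = 50 ≥ 49 [met]
  Stage I.1 carried; the burden shifts to the insurer.
Stage I.2 — burden on insurer; standard: a heightened civil standard (weight is at least 79).
    (b): 83 − 5 = 78 < 79 [not met]
  Stage I.2 not carried; the insurer fails its burden.
So the policyholder prevails on this issue.
— Issue II —
Stage II.1 (policyholder, a preponderance, weight is at least 55): (c) net 68−22=46 < 55 — fails.
  Stage II.1 not carried; the policyholder fails its burden.
The insurer prevails on this issue.
— Issue III —
Stage III.1 — burden on policyholder; standard: a clear and cogent showing (weight is at least 72).
    (f): 88 − 13 = 75 ≥ 72 [met]
    (g): 88 ≥ 72 [met]
  All elements met. The policyholder retains the burden for Stage III.2.
Stage III.2 — burden on policyholder; standard: the balance of probabilities (weight is at least 55).
    (h): 73 ≥ 55 [met]
    (i): 73 ≥ 55 [met]
  Stage III.2 carried; the final stage is satisfied.
All stages carried — the policyholder prevails on this issue.
Per-issue: Issue I → policyholder; Issue II → insurer; Issue III → policyholder. The policyholder must prevail on a majority of issues; overall, the policyholder prevails.

policyholder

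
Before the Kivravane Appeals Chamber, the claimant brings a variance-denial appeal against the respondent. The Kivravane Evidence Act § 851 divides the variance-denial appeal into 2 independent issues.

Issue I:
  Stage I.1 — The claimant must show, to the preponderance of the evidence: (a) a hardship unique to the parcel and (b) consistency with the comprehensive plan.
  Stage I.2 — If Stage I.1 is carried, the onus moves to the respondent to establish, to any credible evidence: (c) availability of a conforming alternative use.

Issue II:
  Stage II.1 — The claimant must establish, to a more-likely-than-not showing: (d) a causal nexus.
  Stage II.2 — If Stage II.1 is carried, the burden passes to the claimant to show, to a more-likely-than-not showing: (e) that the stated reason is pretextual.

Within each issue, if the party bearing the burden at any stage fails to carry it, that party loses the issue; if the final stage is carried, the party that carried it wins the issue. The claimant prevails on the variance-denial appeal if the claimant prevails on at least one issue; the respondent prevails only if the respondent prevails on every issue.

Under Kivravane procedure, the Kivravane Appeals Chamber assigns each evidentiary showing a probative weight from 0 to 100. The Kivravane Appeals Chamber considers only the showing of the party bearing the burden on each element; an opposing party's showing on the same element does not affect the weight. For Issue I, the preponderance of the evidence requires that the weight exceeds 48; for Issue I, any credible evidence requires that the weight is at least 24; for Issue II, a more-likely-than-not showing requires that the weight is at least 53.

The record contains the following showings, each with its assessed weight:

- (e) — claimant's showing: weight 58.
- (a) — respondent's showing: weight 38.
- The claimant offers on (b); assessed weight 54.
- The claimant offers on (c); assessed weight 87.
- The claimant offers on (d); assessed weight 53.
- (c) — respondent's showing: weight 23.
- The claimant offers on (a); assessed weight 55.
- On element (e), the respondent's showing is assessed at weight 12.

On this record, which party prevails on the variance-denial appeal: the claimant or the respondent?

— Issue I —
Stage I.1 (claimant, the preponderance of the evidence, weight exceeds 48): (a) 55 (respondent's 38 disregarded) > 48 — meets; (b) 54 > 48 — meets.
  The claimant carries Stage I.1; the respondent now bears the burden.
Stage I.2 (respondent, any credible evidence, weight is at least 24): (c) 23 (claimant's 87 disregarded) < 24 — fails.
  Stage I.2 not carried; the respondent fails its burden.
So the claimant prevails on this issue.
— Issue II —
At Stage II.1 the claimant must meet a more-likely-than-not showing (weight is at least 53): on (d) the weight is 53, which does reach 53, so (d) meets the standard.
  Stage II.1 is satisfied; the claimant continues to bear the burden.
At Stage II.2 the claimant must meet a more-likely-than-not showing (weight is at least 53): on (e) the weight is 58 (the respondent's 12 is given no effect), which does reach 53, so (e) meets the standard.
  The claimant carries the last stage.
All stages carried — the claimant prevails on this issue.
Per-issue: Issue I → claimant; Issue II → claimant. The claimant must prevail on at least one issue; overall, the claimant prevails.

claimant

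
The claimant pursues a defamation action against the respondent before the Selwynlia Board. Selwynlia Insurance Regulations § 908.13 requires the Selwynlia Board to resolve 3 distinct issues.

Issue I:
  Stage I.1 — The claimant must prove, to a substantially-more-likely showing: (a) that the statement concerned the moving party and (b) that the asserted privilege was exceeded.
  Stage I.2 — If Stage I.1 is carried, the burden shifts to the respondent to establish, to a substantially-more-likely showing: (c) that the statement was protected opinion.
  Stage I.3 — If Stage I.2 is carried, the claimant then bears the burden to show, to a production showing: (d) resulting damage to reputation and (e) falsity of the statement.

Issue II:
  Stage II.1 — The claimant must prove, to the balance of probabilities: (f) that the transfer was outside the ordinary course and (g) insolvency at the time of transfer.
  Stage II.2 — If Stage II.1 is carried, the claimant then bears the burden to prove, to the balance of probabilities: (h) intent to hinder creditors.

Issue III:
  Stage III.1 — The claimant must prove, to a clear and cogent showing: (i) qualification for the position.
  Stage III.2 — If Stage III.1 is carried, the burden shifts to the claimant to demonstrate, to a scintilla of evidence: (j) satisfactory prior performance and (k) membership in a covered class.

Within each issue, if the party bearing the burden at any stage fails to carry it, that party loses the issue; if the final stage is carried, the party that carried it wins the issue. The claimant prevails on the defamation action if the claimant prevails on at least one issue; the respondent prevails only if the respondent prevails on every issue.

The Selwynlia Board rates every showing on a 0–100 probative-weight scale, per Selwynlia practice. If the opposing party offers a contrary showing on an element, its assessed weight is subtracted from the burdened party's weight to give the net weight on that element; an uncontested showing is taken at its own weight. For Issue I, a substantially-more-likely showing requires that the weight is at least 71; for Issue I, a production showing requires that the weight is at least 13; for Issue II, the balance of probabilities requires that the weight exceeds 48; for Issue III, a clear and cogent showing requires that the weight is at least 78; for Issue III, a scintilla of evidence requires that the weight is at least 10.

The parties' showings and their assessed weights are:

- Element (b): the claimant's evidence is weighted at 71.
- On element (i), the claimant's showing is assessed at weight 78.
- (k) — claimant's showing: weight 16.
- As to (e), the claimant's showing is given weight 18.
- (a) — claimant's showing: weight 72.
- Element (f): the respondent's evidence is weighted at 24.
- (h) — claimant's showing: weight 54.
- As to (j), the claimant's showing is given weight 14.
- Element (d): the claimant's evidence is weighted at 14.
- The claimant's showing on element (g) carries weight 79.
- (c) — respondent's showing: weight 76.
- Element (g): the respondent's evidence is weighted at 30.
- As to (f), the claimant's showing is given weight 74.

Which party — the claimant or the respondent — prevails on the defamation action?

— Issue I —
Stage I.1 — burden on claimant; standard: a substantially-more-likely showing (weight is at least 71).
    (a): 72 ≥ 71 [met]
    (b): 71 ≥ 71 [met]
  The claimant carries Stage I.1; the respondent now bears the burden.
Stage I.2 — burden on respondent; standard: a substantially-more-likely showing (weight is at least 71).
    (c): 76 ≥ 71 [met]
  All elements met. The burden passes to the claimant.
Stage I.3 — burden on claimant; standard: a production showing (weight is at least 13).
    (d): 14 ≥ 13 [met]
    (e): 18 ≥ 13 [met]
  Stage I.3 carried; the final stage is satisfied.
All stages carried — the claimant prevails on this issue.
— Issue II —
At Stage II.1 the claimant must meet the balance of probabilities (weight exceeds 48): on (f) the weight is 74 less the opposing 24 gives net 50, which does exceed 48, so (f) meets the standard; on (g) the weight is 79 less the opposing 30 gives net 49, > 48, so (g) meets the standard.
  Stage II.1 carried; the burden remains with the claimant.
At Stage II.2 the claimant must meet the balance of probabilities (weight exceeds 48): on (h) the weight is 54, which does exceed 48, so (h) meets the standard.
  The claimant carries the last stage.
Every stage carried; the claimant prevails on this issue.
— Issue III —
Stage III.1 — burden on claimant; standard: a clear and cogent showing (weight is at least 78).
    (i): 78 ≥ 78 [met]
  Stage III.1 carried; the burden remains with the claimant.
Stage III.2 — burden on claimant; standard: a scintilla of evidence (weight is at least 10).
    (j): 14 ≥ 10 [met]
    (k): 16 ≥ 10 [met]
  Stage III.2 carried; the final stage is satisfied.
All stages carried — the claimant prevails on this issue.
Per-issue: Issue I → claimant; Issue II → claimant; Issue III → claimant. The claimant must prevail on at least one issue; overall, the claimant prevails.

claimant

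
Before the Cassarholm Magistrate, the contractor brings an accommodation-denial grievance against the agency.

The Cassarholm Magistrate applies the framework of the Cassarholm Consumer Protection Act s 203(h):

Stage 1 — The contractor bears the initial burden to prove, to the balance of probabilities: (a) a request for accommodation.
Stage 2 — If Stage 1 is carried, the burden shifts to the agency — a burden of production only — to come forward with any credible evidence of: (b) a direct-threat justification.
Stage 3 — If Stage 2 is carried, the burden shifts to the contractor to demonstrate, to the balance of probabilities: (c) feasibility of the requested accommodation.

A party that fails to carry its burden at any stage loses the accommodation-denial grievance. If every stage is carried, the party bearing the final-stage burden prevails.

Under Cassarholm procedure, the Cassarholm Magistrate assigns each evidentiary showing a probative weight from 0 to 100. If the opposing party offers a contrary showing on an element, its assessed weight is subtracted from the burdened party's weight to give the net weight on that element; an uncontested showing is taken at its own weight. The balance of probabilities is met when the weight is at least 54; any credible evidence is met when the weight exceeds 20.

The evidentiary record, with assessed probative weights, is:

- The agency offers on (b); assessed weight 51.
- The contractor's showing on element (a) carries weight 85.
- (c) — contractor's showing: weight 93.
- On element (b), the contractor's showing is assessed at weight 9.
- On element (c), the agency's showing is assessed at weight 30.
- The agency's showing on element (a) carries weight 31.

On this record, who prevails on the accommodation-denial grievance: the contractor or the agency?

contractor

At Stage 1 the contractor must meet the balance of probabilities (weight is at least 54): on (a) the weight is 85 less the opposing 31 gives net 54, ≥ 54, so (a) meets the standard.
  Stage 1 carried; the burden shifts to the agency.
At Stage 2 the agency must meet any credible evidence (weight exceeds 20): on (b) the weight is 51 less the opposing 9 gives net 42, > 20, so (b) meets the standard.
  Stage 2 carried; the burden shifts to the contractor.
At Stage 3 the contractor must meet the balance of probabilities (weight is at least 54): on (c) the weight is 93 less the opposing 30 gives net 63, ≥ 54, so (c) meets the standard.
  Stage 3 carried; the final stage is satisfied.
Every stage carried; the contractor prevails.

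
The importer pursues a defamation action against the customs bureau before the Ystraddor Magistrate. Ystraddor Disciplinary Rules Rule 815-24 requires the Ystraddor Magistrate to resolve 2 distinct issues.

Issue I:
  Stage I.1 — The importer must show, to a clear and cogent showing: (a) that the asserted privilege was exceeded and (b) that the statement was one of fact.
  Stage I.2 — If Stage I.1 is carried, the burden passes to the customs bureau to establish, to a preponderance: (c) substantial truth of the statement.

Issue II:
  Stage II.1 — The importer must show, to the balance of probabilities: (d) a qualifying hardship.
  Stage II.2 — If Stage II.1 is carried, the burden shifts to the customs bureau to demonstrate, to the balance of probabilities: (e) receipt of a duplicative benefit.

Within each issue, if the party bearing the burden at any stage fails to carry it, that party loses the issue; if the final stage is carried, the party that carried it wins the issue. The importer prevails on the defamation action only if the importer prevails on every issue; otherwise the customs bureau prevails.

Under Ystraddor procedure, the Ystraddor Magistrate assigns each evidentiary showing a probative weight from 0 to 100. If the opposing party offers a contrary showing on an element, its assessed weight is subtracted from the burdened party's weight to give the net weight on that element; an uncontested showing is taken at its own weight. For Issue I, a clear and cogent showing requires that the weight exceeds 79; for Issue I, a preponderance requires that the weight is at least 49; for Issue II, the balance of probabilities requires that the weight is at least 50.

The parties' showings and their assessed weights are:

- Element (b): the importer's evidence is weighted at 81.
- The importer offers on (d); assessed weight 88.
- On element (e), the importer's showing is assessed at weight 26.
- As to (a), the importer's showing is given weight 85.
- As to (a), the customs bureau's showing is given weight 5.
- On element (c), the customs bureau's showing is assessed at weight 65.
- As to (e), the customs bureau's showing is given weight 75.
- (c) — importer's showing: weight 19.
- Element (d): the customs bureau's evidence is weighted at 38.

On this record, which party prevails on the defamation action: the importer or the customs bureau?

importer

— Issue I —
Stage I.1 (importer, a clear and cogent showing, weight exceeds 79): (a) net 85−5=80 > 79 — meets; (b) 81 > 79 — meets.
  The importer carries Stage I.1; the customs bureau now bears the burden.
Stage I.2 (customs bureau, a preponderance, weight is at least 49): (c) net 65−19=46 < 49 — fails.
  Not every element is met, so the customs bureau fails to carry Stage I.2.
The analysis ends at Stage I.2; the importer prevails on this issue.
— Issue II —
Stage II.1 — burden on importer; standard: the balance of probabilities (weight is at least 50).
    (d): 88 − 38 = 50 ≥ 50 [met]
  Stage II.1 is satisfied; the onus moves to the customs bureau.
Stage II.2 — burden on customs bureau; standard: the balance of probabilities (weight is at least 50).
    (e): 75 − 26 = 49 < 50 [not met]
  The customs bureau does not carry Stage II.2.
The analysis ends at Stage II.2; the importer prevails on this issue.
Per-issue: Issue I → importer; Issue II → importer. The importer must prevail on every issue; overall, the importer prevails.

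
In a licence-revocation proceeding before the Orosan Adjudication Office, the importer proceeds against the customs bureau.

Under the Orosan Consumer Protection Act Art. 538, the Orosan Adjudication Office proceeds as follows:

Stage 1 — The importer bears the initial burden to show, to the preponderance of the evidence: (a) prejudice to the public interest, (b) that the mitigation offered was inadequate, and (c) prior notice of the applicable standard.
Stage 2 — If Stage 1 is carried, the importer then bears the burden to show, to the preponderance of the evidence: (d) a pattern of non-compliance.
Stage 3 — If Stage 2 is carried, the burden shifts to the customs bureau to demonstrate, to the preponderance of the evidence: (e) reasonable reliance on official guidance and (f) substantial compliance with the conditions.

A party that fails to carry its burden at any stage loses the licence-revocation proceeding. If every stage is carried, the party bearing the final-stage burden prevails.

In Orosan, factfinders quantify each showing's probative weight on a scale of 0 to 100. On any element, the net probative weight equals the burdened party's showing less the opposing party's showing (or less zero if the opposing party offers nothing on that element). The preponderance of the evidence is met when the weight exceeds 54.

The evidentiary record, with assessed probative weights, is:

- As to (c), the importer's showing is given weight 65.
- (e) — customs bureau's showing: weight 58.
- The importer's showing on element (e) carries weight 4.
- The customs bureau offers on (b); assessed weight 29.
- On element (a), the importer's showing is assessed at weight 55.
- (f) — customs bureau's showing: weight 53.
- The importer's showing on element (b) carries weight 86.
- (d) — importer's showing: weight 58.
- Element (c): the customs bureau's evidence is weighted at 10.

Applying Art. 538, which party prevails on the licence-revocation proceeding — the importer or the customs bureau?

Stage 1 (importer, the preponderance of the evidence, weight exceeds 54): (a) 55 > 54 — meets; (b) net 86−29=57 > 54 — meets; (c) net 65−10=55 > 54 — meets.
  Stage 1 is satisfied; the importer continues to bear the burden.
Stage 2 (importer, the preponderance of the evidence, weight exceeds 54): (d) 58 > 54 — meets.
  Stage 2 is satisfied; the onus moves to the customs bureau.
Stage 3 (customs bureau, the preponderance of the evidence, weight exceeds 54): (e) net 58−4=54 ≤ 54 — fails; (f) 53 ≤ 54 — fails.
  Not every element is met, so the customs bureau fails to carry Stage 3.
The analysis ends at Stage 3; the importer prevails.

importer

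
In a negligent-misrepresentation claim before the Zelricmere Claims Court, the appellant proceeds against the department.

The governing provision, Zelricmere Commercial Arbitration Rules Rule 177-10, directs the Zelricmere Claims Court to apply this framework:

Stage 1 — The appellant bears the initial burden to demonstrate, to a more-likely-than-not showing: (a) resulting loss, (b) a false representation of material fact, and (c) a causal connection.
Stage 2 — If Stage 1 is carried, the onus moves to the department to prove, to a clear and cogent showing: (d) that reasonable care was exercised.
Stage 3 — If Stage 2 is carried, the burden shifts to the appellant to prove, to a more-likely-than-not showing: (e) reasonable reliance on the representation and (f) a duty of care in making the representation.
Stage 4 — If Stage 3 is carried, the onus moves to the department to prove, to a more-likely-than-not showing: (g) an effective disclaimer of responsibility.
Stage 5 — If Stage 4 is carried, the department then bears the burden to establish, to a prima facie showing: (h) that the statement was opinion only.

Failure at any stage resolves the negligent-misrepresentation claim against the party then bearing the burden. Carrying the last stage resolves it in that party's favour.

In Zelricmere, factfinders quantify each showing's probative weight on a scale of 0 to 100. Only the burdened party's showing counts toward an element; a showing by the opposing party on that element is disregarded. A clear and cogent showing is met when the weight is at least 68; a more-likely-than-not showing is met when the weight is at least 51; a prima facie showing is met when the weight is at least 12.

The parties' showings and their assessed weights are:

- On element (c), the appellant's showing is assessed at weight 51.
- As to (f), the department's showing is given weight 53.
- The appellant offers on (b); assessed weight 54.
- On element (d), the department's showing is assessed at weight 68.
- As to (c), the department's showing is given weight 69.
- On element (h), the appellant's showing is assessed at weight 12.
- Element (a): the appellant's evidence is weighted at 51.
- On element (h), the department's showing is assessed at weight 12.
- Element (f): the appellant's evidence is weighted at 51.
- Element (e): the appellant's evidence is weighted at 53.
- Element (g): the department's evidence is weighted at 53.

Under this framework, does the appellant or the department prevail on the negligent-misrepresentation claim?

department

Stage 1 — burden on appellant; standard: a more-likely-than-not showing (weight is at least 51).
    (a): 51 ≥ 51 [met]
    (b): 54 ≥ 51 [met]
    (c): 51 (department's 69 disregarded) ≥ 51 [met]
  The appellant carries Stage 1; the department now bears the burden.
Stage 2 — burden on department; standard: a clear and cogent showing (weight is at least 68).
    (d): 68 ≥ 68 [met]
  The department carries Stage 2; the appellant now bears the burden.
Stage 3 — burden on appellant; standard: a more-likely-than-not showing (weight is at least 51).
    (e): 53 ≥ 51 [met]
    (f): 51 (department's 53 disregarded) ≥ 51 [met]
  The appellant carries Stage 3; the department now bears the burden.
Stage 4 — burden on department; standard: a more-likely-than-not showing (weight is at least 51).
    (g): 53 ≥ 51 [met]
  Stage 4 is satisfied; the department continues to bear the burden.
Stage 5 — burden on department; standard: a prima facie showing (weight is at least 12).
    (h): 12 (appellant's 12 disregarded) ≥ 12 [met]
  All elements met at the final stage.
With every stage satisfied, the department prevails.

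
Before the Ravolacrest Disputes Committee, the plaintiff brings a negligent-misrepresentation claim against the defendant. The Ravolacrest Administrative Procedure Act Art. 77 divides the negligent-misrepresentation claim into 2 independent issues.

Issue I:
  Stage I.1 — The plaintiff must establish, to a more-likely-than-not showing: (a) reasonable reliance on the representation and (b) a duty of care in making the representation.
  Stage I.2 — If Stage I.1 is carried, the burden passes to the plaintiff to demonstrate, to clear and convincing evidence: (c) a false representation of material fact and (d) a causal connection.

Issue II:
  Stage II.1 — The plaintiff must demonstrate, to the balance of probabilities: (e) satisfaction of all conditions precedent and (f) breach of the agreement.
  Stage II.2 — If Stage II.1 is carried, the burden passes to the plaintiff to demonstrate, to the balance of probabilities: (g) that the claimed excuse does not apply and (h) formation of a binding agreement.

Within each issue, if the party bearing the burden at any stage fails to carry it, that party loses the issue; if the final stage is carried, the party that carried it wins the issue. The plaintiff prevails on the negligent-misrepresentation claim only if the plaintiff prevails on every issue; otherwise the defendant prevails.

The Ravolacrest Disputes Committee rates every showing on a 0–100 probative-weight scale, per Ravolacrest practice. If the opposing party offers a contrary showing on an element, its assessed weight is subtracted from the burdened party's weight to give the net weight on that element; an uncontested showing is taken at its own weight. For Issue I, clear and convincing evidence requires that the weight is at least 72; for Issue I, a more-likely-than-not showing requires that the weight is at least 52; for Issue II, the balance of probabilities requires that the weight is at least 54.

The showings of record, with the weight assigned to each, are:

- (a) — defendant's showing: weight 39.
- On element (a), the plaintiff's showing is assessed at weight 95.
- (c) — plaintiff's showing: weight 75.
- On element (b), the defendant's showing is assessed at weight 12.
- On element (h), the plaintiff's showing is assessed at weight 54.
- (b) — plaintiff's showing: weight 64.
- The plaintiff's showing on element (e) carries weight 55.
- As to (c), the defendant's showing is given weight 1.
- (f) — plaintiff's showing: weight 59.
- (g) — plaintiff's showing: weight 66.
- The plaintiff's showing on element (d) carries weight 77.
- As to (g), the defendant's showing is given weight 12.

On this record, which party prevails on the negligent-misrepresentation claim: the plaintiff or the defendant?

— Issue I —
Stage I.1 (plaintiff, a more-likely-than-not showing, weight is at least 52): (a) net 95−39=56 ≥ 52 — meets; (b) net 64−12=52 ≥ 52 — meets.
  Stage I.1 is satisfied; the plaintiff continues to bear the burden.
Stage I.2 (plaintiff, clear and convincing evidence, weight is at least 72): (c) net 75−1=74 ≥ 72 — meets; (d) 77 ≥ 72 — meets.
  The plaintiff carries the last stage.
All stages carried — the plaintiff prevails on this issue.
— Issue II —
Stage II.1 (plaintiff, the balance of probabilities, weight is at least 54): (e) 55 ≥ 54 — meets; (f) 59 ≥ 54 — meets.
  Stage II.1 carried; the burden remains with the plaintiff.
Stage II.2 (plaintiff, the balance of probabilities, weight is at least 54): (g) net 66−12=54 ≥ 54 — meets; (h) 54 ≥ 54 — meets.
  All elements met at the final stage.
With every stage satisfied, the plaintiff prevails on this issue.
Per-issue: Issue I → plaintiff; Issue II → plaintiff. The plaintiff must prevail on every issue; overall, the plaintiff prevails.

plaintiff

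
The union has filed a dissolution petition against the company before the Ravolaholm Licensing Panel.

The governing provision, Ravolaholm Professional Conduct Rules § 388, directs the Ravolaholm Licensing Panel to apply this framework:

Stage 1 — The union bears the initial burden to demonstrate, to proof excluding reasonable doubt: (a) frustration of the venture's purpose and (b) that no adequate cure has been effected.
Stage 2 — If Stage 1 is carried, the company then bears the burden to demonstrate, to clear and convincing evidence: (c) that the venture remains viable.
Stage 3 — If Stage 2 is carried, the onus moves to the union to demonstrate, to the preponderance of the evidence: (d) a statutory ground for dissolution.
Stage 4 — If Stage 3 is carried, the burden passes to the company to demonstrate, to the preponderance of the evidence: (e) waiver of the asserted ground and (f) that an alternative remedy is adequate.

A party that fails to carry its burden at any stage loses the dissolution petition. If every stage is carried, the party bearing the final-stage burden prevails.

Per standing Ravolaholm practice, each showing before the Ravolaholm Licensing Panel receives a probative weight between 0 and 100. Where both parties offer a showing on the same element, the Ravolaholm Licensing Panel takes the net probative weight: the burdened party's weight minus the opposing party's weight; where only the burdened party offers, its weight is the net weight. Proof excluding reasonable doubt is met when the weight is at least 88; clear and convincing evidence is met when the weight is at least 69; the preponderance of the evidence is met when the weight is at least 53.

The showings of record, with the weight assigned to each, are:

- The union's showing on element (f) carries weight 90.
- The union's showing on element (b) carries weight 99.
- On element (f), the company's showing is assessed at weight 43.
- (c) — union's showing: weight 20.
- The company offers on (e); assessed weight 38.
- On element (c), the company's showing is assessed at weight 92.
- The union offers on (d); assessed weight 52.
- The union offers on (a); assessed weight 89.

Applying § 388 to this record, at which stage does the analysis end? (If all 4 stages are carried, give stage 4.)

stage 3

Stage 1 (union, proof excluding reasonable doubt, weight is at least 88): (a) 89 ≥ 88 — meets; (b) 99 ≥ 88 — meets.
  The union carries Stage 1; the company now bears the burden.
Stage 2 (company, clear and convincing evidence, weight is at least 69): (c) net 92−20=72 ≥ 69 — meets.
  Stage 2 carried; the burden shifts to the union.
Stage 3 (union, the preponderance of the evidence, weight is at least 53): (d) 52 < 53 — fails.
  The union does not carry Stage 3.
The company prevails.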